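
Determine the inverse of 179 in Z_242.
169

gcd(179, 242) = 1, so the inverse exists.
Extended Euclidean algorithm on (242, 179):
242 = 1 × 179 + 63  ⟹  63 = (1)·242 + (-1)·179
179 = 2 × 63 + 53  ⟹  53 = (-2)·242 + (3)·179
63 = 1 × 53 + 10  ⟹  10 = (3)·242 + (-4)·179
53 = 5 × 10 + 3  ⟹  3 = (-17)·242 + (23)·179
10 = 3 × 3 + 1  ⟹  1 = (54)·242 + (-73)·179
So (-73)·179 ≡ 1 (mod 242), i.e. 179^(-1) ≡ -73 ≡ 169 (mod 242).
Check: 179 × 169 = 30251 ≡ 1 (mod 242)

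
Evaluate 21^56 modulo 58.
1

Repeated squaring. Binary of 56 = 111000.
21^1 ≡ 21 (mod 58); 21^2 ≡ 35 (mod 58); 21^4 ≡ 7 (mod 58); 21^8 ≡ 49 (mod 58); 21^16 ≡ 23 (mod 58); 21^32 ≡ 7 (mod 58)
21^56 = 21^8 × 21^16 × 21^32 ≡ 1 (mod 58)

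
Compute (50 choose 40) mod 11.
0

Using Lucas' theorem:
Write n=50 and k=40 in base 11:
n in base 11: [4, 6]
k in base 11: [3, 7]
C(50,40) mod 11 = ∏ C(n_i, k_i) mod 11
Digit binomials (mod 11): C(4,3) = 4; C(6,7) = 0 (k_i > n_i)
Product: 4 × 0 = 0 ≡ 0 (mod 11)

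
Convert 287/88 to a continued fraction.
[3; 3, 1, 4, 1, 3]

Euclidean algorithm steps:
287 = 3 × 88 + 23
88 = 3 × 23 + 19
23 = 1 × 19 + 4
19 = 4 × 4 + 3
4 = 1 × 3 + 1
3 = 3 × 1 + 0
Continued fraction: [3; 3, 1, 4, 1, 3]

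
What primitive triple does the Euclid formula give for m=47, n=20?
(1809, 1880, 2609)

Euclid's formula: a = m² - n², b = 2mn, c = m² + n²
m = 47, n = 20
a = 47² - 20² = 2209 - 400 = 1809
b = 2 × 47 × 20 = 1880
c = 47² + 20² = 2209 + 400 = 2609
Verification: 1809² + 1880² = 3272481 + 3534400 = 6806881 = 2609² ✓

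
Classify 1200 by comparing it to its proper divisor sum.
abundant

Proper divisors of 1200: sum = 1 + 2 + 3 + 4 + 5 + 6 + 8 + 10 + ... + 240 + 300 + 400 + 600 (29 divisors) = 2644
Since 2644 > 1200, 1200 is abundant.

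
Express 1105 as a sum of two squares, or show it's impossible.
4² + 33² (a=4, b=33)

Factorization: 1105 = 5 × 13 × 17
By Fermat: n is sum of two squares iff every prime p ≡ 3 (mod 4) appears to even power.
All primes ≡ 3 (mod 4) appear to even power.
Search a = 0, 1, 2, … for 1105 - a² a perfect square: first hit at a = 4: 1105 - 16 = 1089 = 33².
1105 = 4² + 33² = 16 + 1089 ✓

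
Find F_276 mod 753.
411

Matrix identity: Q^n = [[F_(n+1), F_n], [F_n, F_(n-1)]] with Q = [[1,1],[1,0]].
n = 276 = 100010100₂. Square-and-multiply, entries mod 753:
Q^1 = [[1,1],[1,0]]
Q^2 = (Q^1)² = [[2,1],[1,1]]
Q^4 = (Q^2)² = [[5,3],[3,2]]
Q^8 = (Q^4)² = [[34,21],[21,13]]
Q^17 = (Q^8)²·Q = [[325,91],[91,234]]
Q^34 = (Q^17)² = [[203,418],[418,538]]
Q^69 = (Q^34)²·Q = [[77,575],[575,255]]
Q^138 = (Q^69)² = [[716,391],[391,325]]
Q^276 = (Q^138)² = [[638,411],[411,227]]
F_276 mod 753 = Q^276[0][1] = 411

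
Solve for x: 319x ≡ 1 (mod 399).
394

gcd(319, 399) = 1, so the inverse exists.
Extended Euclidean algorithm on (399, 319):
399 = 1 × 319 + 80  ⟹  80 = (1)·399 + (-1)·319
319 = 3 × 80 + 79  ⟹  79 = (-3)·399 + (4)·319
80 = 1 × 79 + 1  ⟹  1 = (4)·399 + (-5)·319
So (-5)·319 ≡ 1 (mod 399), i.e. 319^(-1) ≡ -5 ≡ 394 (mod 399).
Check: 319 × 394 = 125686 ≡ 1 (mod 399)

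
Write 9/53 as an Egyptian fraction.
1/6 + 1/318

Greedy algorithm:
9/53: ceiling(53/9) = 6, use 1/6
1/318: ceiling(318/1) = 318, use 1/318
Result: 9/53 = 1/6 + 1/318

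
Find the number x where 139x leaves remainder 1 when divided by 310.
29

gcd(139, 310) = 1, so the inverse exists.
Extended Euclidean algorithm on (310, 139):
310 = 2 × 139 + 32  ⟹  32 = (1)·310 + (-2)·139
139 = 4 × 32 + 11  ⟹  11 = (-4)·310 + (9)·139
32 = 2 × 11 + 10  ⟹  10 = (9)·310 + (-20)·139
11 = 1 × 10 + 1  ⟹  1 = (-13)·310 + (29)·139
So (29)·139 ≡ 1 (mod 310), i.e. 139^(-1) ≡ 29 (mod 310).
Check: 139 × 29 = 4031 ≡ 1 (mod 310)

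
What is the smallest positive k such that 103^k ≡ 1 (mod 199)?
11

199 is prime, so ord(103) divides φ(199) = 198.
Divisors of 198: 1, 2, 3, 6, 9, 11, 18, 22, 33, 66, 99, 198.
Repeated squaring: 103^1 ≡ 103, 103^2 ≡ 62, 103^4 ≡ 63, 103^8 ≡ 188, 103^16 ≡ 121, 103^32 ≡ 114, 103^64 ≡ 61, 103^128 ≡ 139 (mod 199).
Test 103^d mod 199 for each divisor d in increasing order:
103^1 ≡ 103
103^2 ≡ 62
103^3 = 103^2·103^1 ≡ 18
103^6 = 103^4·103^2 ≡ 125
103^9 = 103^8·103^1 ≡ 61
103^11 = 103^8·103^2·103^1 ≡ 1  ← first divisor giving 1
The order is 11.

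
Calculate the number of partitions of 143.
20390982757

p(n) counts ways to write n as a sum of positive integers (order ignored).
Euler's pentagonal recurrence: p(k) = p(k-1) + p(k-2) - p(k-5) - p(k-7) + p(k-12) + p(k-15) - ... (offsets j(3j∓1)/2, signs ++--, p(0)=1, p(<0)=0).
DP table for k = 0..142: p(0)=1, p(1)=1, p(2)=2, p(3)=3, p(4)=5, p(5)=7, p(6)=11, p(7)=15, p(8)=22, p(9)=30, p(10)=42, p(11)=56, p(12)=77, p(13)=101, p(14)=135, p(15)=176, p(16)=231, p(17)=297, p(18)=385, p(19)=490, p(20)=627, p(21)=792, p(22)=1002, p(23)=1255, p(24)=1575, p(25)=1958, p(26)=2436, p(27)=3010, p(28)=3718, p(29)=4565, p(30)=5604, p(31)=6842, p(32)=8349, p(33)=10143, p(34)=12310, p(35)=14883, p(36)=17977, p(37)=21637, p(38)=26015, p(39)=31185, p(40)=37338, p(41)=44583, p(42)=53174, p(43)=63261, p(44)=75175, p(45)=89134, p(46)=105558, p(47)=124754, p(48)=147273, p(49)=173525, p(50)=204226, p(51)=239943, p(52)=281589, p(53)=329931, p(54)=386155, p(55)=451276, p(56)=526823, p(57)=614154, p(58)=715220, p(59)=831820, p(60)=966467, p(61)=1121505, p(62)=1300156, p(63)=1505499, p(64)=1741630, p(65)=2012558, p(66)=2323520, p(67)=2679689, p(68)=3087735, p(69)=3554345, p(70)=4087968, p(71)=4697205, p(72)=5392783, p(73)=6185689, p(74)=7089500, p(75)=8118264, p(76)=9289091, p(77)=10619863, p(78)=12132164, p(79)=13848650, p(80)=15796476, p(81)=18004327, p(82)=20506255, p(83)=23338469, p(84)=26543660, p(85)=30167357, p(86)=34262962, p(87)=38887673, p(88)=44108109, p(89)=49995925, p(90)=56634173, p(91)=64112359, p(92)=72533807, p(93)=82010177, p(94)=92669720, p(95)=104651419, p(96)=118114304, p(97)=133230930, p(98)=150198136, p(99)=169229875, p(100)=190569292, p(101)=214481126, p(102)=241265379, p(103)=271248950, p(104)=304801365, p(105)=342325709, p(106)=384276336, p(107)=431149389, p(108)=483502844, p(109)=541946240, p(110)=607163746, p(111)=679903203, p(112)=761002156, p(113)=851376628, p(114)=952050665, p(115)=1064144451, p(116)=1188908248, p(117)=1327710076, p(118)=1482074143, p(119)=1653668665, p(120)=1844349560, p(121)=2056148051, p(122)=2291320912, p(123)=2552338241, p(124)=2841940500, p(125)=3163127352, p(126)=3519222692, p(127)=3913864295, p(128)=4351078600, p(129)=4835271870, p(130)=5371315400, p(131)=5964539504, p(132)=6620830889, p(133)=7346629512, p(134)=8149040695, p(135)=9035836076, p(136)=10015581680, p(137)=11097645016, p(138)=12292341831, p(139)=13610949895, p(140)=15065878135, p(141)=16670689208, p(142)=18440293320.
Final step: p(143) = p(142) + p(141) - p(138) - p(136) + p(131) + p(128) - p(121) - p(117) + p(108) + p(103) - p(92) - p(86) + p(73) + p(66) - p(51) - p(43) + p(26) + p(17)
= 18440293320 + 16670689208 - 12292341831 - 10015581680 + 5964539504 + 4351078600 - 2056148051 - 1327710076 + 483502844 + 271248950 - 72533807 - 34262962 + 6185689 + 2323520 - 239943 - 63261 + 2436 + 297
= 20390982757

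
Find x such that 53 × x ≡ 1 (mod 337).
248

gcd(53, 337) = 1, so the inverse exists.
Extended Euclidean algorithm on (337, 53):
337 = 6 × 53 + 19  ⟹  19 = (1)·337 + (-6)·53
53 = 2 × 19 + 15  ⟹  15 = (-2)·337 + (13)·53
19 = 1 × 15 + 4  ⟹  4 = (3)·337 + (-19)·53
15 = 3 × 4 + 3  ⟹  3 = (-11)·337 + (70)·53
4 = 1 × 3 + 1  ⟹  1 = (14)·337 + (-89)·53
So (-89)·53 ≡ 1 (mod 337), i.e. 53^(-1) ≡ -89 ≡ 248 (mod 337).
Check: 53 × 248 = 13144 ≡ 1 (mod 337)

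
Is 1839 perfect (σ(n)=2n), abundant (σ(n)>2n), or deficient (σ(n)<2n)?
deficient

Proper divisors of 1839: sum = 1 + 3 + 613 = 617
Since 617 < 1839, 1839 is deficient.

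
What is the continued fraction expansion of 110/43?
[2; 1, 1, 3, 1, 4]

Euclidean algorithm steps:
110 = 2 × 43 + 24
43 = 1 × 24 + 19
24 = 1 × 19 + 5
19 = 3 × 5 + 4
5 = 1 × 4 + 1
4 = 4 × 1 + 0
Continued fraction: [2; 1, 1, 3, 1, 4]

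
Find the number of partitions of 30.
5604

p(n) counts ways to write n as a sum of positive integers (order ignored).
Euler's pentagonal recurrence: p(k) = p(k-1) + p(k-2) - p(k-5) - p(k-7) + p(k-12) + p(k-15) - ... (offsets j(3j∓1)/2, signs ++--, p(0)=1, p(<0)=0).
DP table for k = 0..29: p(0)=1, p(1)=1, p(2)=2, p(3)=3, p(4)=5, p(5)=7, p(6)=11, p(7)=15, p(8)=22, p(9)=30, p(10)=42, p(11)=56, p(12)=77, p(13)=101, p(14)=135, p(15)=176, p(16)=231, p(17)=297, p(18)=385, p(19)=490, p(20)=627, p(21)=792, p(22)=1002, p(23)=1255, p(24)=1575, p(25)=1958, p(26)=2436, p(27)=3010, p(28)=3718, p(29)=4565.
Final step: p(30) = p(29) + p(28) - p(25) - p(23) + p(18) + p(15) - p(8) - p(4)
= 4565 + 3718 - 1958 - 1255 + 385 + 176 - 22 - 5
= 5604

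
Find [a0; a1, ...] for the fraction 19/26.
[0; 1, 2, 1, 2, 2]

Euclidean algorithm steps:
19 = 0 × 26 + 19
26 = 1 × 19 + 7
19 = 2 × 7 + 5
7 = 1 × 5 + 2
5 = 2 × 2 + 1
2 = 2 × 1 + 0
Continued fraction: [0; 1, 2, 1, 2, 2]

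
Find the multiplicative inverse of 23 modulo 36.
11

gcd(23, 36) = 1, so the inverse exists.
Extended Euclidean algorithm on (36, 23):
36 = 1 × 23 + 13  ⟹  13 = (1)·36 + (-1)·23
23 = 1 × 13 + 10  ⟹  10 = (-1)·36 + (2)·23
13 = 1 × 10 + 3  ⟹  3 = (2)·36 + (-3)·23
10 = 3 × 3 + 1  ⟹  1 = (-7)·36 + (11)·23
So (11)·23 ≡ 1 (mod 36), i.e. 23^(-1) ≡ 11 (mod 36).
Check: 23 × 11 = 253 ≡ 1 (mod 36)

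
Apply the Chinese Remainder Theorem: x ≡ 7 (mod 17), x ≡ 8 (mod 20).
228

Using Chinese Remainder Theorem:
M = 17 × 20 = 340
M1 = 20, M2 = 17
y1 = 20^(-1) mod 17 = 6
y2 = 17^(-1) mod 20 = 13
x = (7×20×6 + 8×17×13) mod 340 = 228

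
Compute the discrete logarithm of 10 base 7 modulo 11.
5

Baby-step giant-step with step n = ⌈√11⌉ = 4.
Baby steps 7^j mod 11 (j:value) for j=0..3: 0:1, 1:7, 2:5, 3:2.
Giant-step multiplier: 7^(-4) ≡ 7^(10-4) = 7^6 ≡ 4 (mod 11).
Giant steps γ_i = 10·4^i mod 11: γ_0=10, γ_1=7 (in table at j=1).
x = i·n + j = 1·4 + 1 = 5.
Check: 7^5 ≡ 10 (mod 11).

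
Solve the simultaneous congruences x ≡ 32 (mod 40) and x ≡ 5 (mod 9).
32

Using Chinese Remainder Theorem:
M = 40 × 9 = 360
M1 = 9, M2 = 40
y1 = 9^(-1) mod 40 = 9
y2 = 40^(-1) mod 9 = 7
x = (32×9×9 + 5×40×7) mod 360 = 32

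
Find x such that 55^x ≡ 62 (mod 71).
43

Baby-step giant-step with step n = ⌈√71⌉ = 9.
Baby steps 55^j mod 71 (j:value) for j=0..8: 0:1, 1:55, 2:43, 3:22, 4:3, 5:23, 6:58, 7:66, 8:9.
Giant-step multiplier: 55^(-9) ≡ 55^(70-9) = 55^61 ≡ 35 (mod 71).
Giant steps γ_i = 62·35^i mod 71: γ_0=62, γ_1=40, γ_2=51, γ_3=10, γ_4=66 (in table at j=7).
x = i·n + j = 4·9 + 7 = 43.
Check: 55^43 ≡ 62 (mod 71).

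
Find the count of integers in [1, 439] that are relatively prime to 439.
438

439 = 439
φ(n) = n × ∏(1 - 1/p) for each prime p dividing n
φ(439) = 439 × (1 - 1/439) = 438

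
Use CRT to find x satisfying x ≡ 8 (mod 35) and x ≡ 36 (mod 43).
638

Using Chinese Remainder Theorem:
M = 35 × 43 = 1505
M1 = 43, M2 = 35
y1 = 43^(-1) mod 35 = 22
y2 = 35^(-1) mod 43 = 16
x = (8×43×22 + 36×35×16) mod 1505 = 638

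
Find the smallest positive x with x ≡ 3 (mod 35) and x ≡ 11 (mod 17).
283

Using Chinese Remainder Theorem:
M = 35 × 17 = 595
M1 = 17, M2 = 35
y1 = 17^(-1) mod 35 = 33
y2 = 35^(-1) mod 17 = 1
x = (3×17×33 + 11×35×1) mod 595 = 283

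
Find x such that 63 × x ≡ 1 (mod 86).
71

gcd(63, 86) = 1, so the inverse exists.
Extended Euclidean algorithm on (86, 63):
86 = 1 × 63 + 23  ⟹  23 = (1)·86 + (-1)·63
63 = 2 × 23 + 17  ⟹  17 = (-2)·86 + (3)·63
23 = 1 × 17 + 6  ⟹  6 = (3)·86 + (-4)·63
17 = 2 × 6 + 5  ⟹  5 = (-8)·86 + (11)·63
6 = 1 × 5 + 1  ⟹  1 = (11)·86 + (-15)·63
So (-15)·63 ≡ 1 (mod 86), i.e. 63^(-1) ≡ -15 ≡ 71 (mod 86).
Check: 63 × 71 = 4473 ≡ 1 (mod 86)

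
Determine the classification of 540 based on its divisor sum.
abundant

Proper divisors of 540: sum = 1 + 2 + 3 + 4 + 5 + 6 + 9 + 10 + ... + 108 + 135 + 180 + 270 (23 divisors) = 1140
Since 1140 > 540, 540 is abundant.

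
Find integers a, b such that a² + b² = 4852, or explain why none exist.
44² + 54² (a=44, b=54)

Factorization: 4852 = 2^2 × 1213
By Fermat: n is sum of two squares iff every prime p ≡ 3 (mod 4) appears to even power.
All primes ≡ 3 (mod 4) appear to even power.
Search a = 0, 1, 2, … for 4852 - a² a perfect square: first hit at a = 44: 4852 - 1936 = 2916 = 54².
4852 = 44² + 54² = 1936 + 2916 ✓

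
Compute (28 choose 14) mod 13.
4

Using Lucas' theorem:
Write n=28 and k=14 in base 13:
n in base 13: [2, 2]
k in base 13: [1, 1]
C(28,14) mod 13 = ∏ C(n_i, k_i) mod 13
Digit binomials (mod 13): C(2,1) = 2; C(2,1) = 2
Product: 2 × 2 = 4 ≡ 4 (mod 13)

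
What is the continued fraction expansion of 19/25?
[0; 1, 3, 6]

Euclidean algorithm steps:
19 = 0 × 25 + 19
25 = 1 × 19 + 6
19 = 3 × 6 + 1
6 = 6 × 1 + 0
Continued fraction: [0; 1, 3, 6]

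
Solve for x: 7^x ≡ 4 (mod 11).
6

Baby-step giant-step with step n = ⌈√11⌉ = 4.
Baby steps 7^j mod 11 (j:value) for j=0..3: 0:1, 1:7, 2:5, 3:2.
Giant-step multiplier: 7^(-4) ≡ 7^(10-4) = 7^6 ≡ 4 (mod 11).
Giant steps γ_i = 4·4^i mod 11: γ_0=4, γ_1=5 (in table at j=2).
x = i·n + j = 1·4 + 2 = 6.
Check: 7^6 ≡ 4 (mod 11).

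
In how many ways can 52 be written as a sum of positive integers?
281589

p(n) counts ways to write n as a sum of positive integers (order ignored).
Euler's pentagonal recurrence: p(k) = p(k-1) + p(k-2) - p(k-5) - p(k-7) + p(k-12) + p(k-15) - ... (offsets j(3j∓1)/2, signs ++--, p(0)=1, p(<0)=0).
DP table for k = 0..51: p(0)=1, p(1)=1, p(2)=2, p(3)=3, p(4)=5, p(5)=7, p(6)=11, p(7)=15, p(8)=22, p(9)=30, p(10)=42, p(11)=56, p(12)=77, p(13)=101, p(14)=135, p(15)=176, p(16)=231, p(17)=297, p(18)=385, p(19)=490, p(20)=627, p(21)=792, p(22)=1002, p(23)=1255, p(24)=1575, p(25)=1958, p(26)=2436, p(27)=3010, p(28)=3718, p(29)=4565, p(30)=5604, p(31)=6842, p(32)=8349, p(33)=10143, p(34)=12310, p(35)=14883, p(36)=17977, p(37)=21637, p(38)=26015, p(39)=31185, p(40)=37338, p(41)=44583, p(42)=53174, p(43)=63261, p(44)=75175, p(45)=89134, p(46)=105558, p(47)=124754, p(48)=147273, p(49)=173525, p(50)=204226, p(51)=239943.
Final step: p(52) = p(51) + p(50) - p(47) - p(45) + p(40) + p(37) - p(30) - p(26) + p(17) + p(12) - p(1)
= 239943 + 204226 - 124754 - 89134 + 37338 + 21637 - 5604 - 2436 + 297 + 77 - 1
= 281589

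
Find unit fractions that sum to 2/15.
1/8 + 1/120

Greedy algorithm:
2/15: ceiling(15/2) = 8, use 1/8
1/120: ceiling(120/1) = 120, use 1/120
Result: 2/15 = 1/8 + 1/120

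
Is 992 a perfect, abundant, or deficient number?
abundant

Proper divisors of 992: sum = 1 + 2 + 4 + 8 + 16 + 31 + 32 + 62 + 124 + 248 + 496 = 1024
Since 1024 > 992, 992 is abundant.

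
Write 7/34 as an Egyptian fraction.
1/5 + 1/170

Greedy algorithm:
7/34: ceiling(34/7) = 5, use 1/5
1/170: ceiling(170/1) = 170, use 1/170
Result: 7/34 = 1/5 + 1/170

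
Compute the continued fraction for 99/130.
[0; 1, 3, 5, 6]

Euclidean algorithm steps:
99 = 0 × 130 + 99
130 = 1 × 99 + 31
99 = 3 × 31 + 6
31 = 5 × 6 + 1
6 = 6 × 1 + 0
Continued fraction: [0; 1, 3, 5, 6]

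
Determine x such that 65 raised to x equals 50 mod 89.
84

Baby-step giant-step with step n = ⌈√89⌉ = 10.
Baby steps 65^j mod 89 (j:value) for j=0..9: 0:1, 1:65, 2:42, 3:60, 4:73, 5:28, 6:40, 7:19, 8:78, 9:86.
Giant-step multiplier: 65^(-10) ≡ 65^(88-10) = 65^78 ≡ 68 (mod 89).
Giant steps γ_i = 50·68^i mod 89: γ_0=50, γ_1=18, γ_2=67, γ_3=17, γ_4=88, γ_5=21, γ_6=4, γ_7=5, γ_8=73 (in table at j=4).
x = i·n + j = 8·10 + 4 = 84.
Check: 65^84 ≡ 50 (mod 89).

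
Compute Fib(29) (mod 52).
1

Matrix identity: Q^n = [[F_(n+1), F_n], [F_n, F_(n-1)]] with Q = [[1,1],[1,0]].
n = 29 = 11101₂. Square-and-multiply, entries mod 52:
Q^1 = [[1,1],[1,0]]
Q^3 = (Q^1)²·Q = [[3,2],[2,1]]
Q^7 = (Q^3)²·Q = [[21,13],[13,8]]
Q^14 = (Q^7)² = [[38,13],[13,25]]
Q^29 = (Q^14)²·Q = [[40,1],[1,39]]
F_29 mod 52 = Q^29[0][1] = 1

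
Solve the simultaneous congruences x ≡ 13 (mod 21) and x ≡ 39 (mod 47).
979

Using Chinese Remainder Theorem:
M = 21 × 47 = 987
M1 = 47, M2 = 21
y1 = 47^(-1) mod 21 = 17
y2 = 21^(-1) mod 47 = 9
x = (13×47×17 + 39×21×9) mod 987 = 979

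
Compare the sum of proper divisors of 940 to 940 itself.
abundant

Proper divisors of 940: sum = 1 + 2 + 4 + 5 + 10 + 20 + 47 + 94 + 188 + 235 + 470 = 1076
Since 1076 > 940, 940 is abundant.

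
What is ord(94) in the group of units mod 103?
34

103 is prime, so ord(94) divides φ(103) = 102.
Divisors of 102: 1, 2, 3, 6, 17, 34, 51, 102.
Repeated squaring: 94^1 ≡ 94, 94^2 ≡ 81, 94^4 ≡ 72, 94^8 ≡ 34, 94^16 ≡ 23, 94^32 ≡ 14, 94^64 ≡ 93 (mod 103).
Test 94^d mod 103 for each divisor d in increasing order:
94^1 ≡ 94
94^2 ≡ 81
94^3 = 94^2·94^1 ≡ 95
94^6 = 94^4·94^2 ≡ 64
94^17 = 94^16·94^1 ≡ 102
94^34 = 94^32·94^2 ≡ 1  ← first divisor giving 1
The order is 34.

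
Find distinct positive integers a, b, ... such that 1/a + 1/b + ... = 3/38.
1/13 + 1/494

Greedy algorithm:
3/38: ceiling(38/3) = 13, use 1/13
1/494: ceiling(494/1) = 494, use 1/494
Result: 3/38 = 1/13 + 1/494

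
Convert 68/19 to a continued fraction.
[3; 1, 1, 2, 1, 2]

Euclidean algorithm steps:
68 = 3 × 19 + 11
19 = 1 × 11 + 8
11 = 1 × 8 + 3
8 = 2 × 3 + 2
3 = 1 × 2 + 1
2 = 2 × 1 + 0
Continued fraction: [3; 1, 1, 2, 1, 2]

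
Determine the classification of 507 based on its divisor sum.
deficient

Proper divisors of 507: sum = 1 + 3 + 13 + 39 + 169 = 225
Since 225 < 507, 507 is deficient.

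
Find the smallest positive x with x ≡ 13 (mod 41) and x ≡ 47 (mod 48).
95

Using Chinese Remainder Theorem:
M = 41 × 48 = 1968
M1 = 48, M2 = 41
y1 = 48^(-1) mod 41 = 6
y2 = 41^(-1) mod 48 = 41
x = (13×48×6 + 47×41×41) mod 1968 = 95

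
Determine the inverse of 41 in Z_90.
11

gcd(41, 90) = 1, so the inverse exists.
Extended Euclidean algorithm on (90, 41):
90 = 2 × 41 + 8  ⟹  8 = (1)·90 + (-2)·41
41 = 5 × 8 + 1  ⟹  1 = (-5)·90 + (11)·41
So (11)·41 ≡ 1 (mod 90), i.e. 41^(-1) ≡ 11 (mod 90).
Check: 41 × 11 = 451 ≡ 1 (mod 90)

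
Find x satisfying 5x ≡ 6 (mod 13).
x ≡ 9 (mod 13)

gcd(5, 13) = 1, which divides 6, so solutions exist.
Find 5^(-1) mod 13 by the extended Euclidean algorithm:
13 = 2 × 5 + 3  ⟹  3 = (1)·13 + (-2)·5
5 = 1 × 3 + 2  ⟹  2 = (-1)·13 + (3)·5
3 = 1 × 2 + 1  ⟹  1 = (2)·13 + (-5)·5
So (-5)·5 ≡ 1 (mod 13), i.e. 5^(-1) ≡ -5 ≡ 8 (mod 13).
x ≡ 8 × 6 = 48 ≡ 9 (mod 13).
Check: 5 × 9 = 45 ≡ 6 (mod 13).
Unique solution: x ≡ 9 (mod 13)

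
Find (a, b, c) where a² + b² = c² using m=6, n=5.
(11, 60, 61)

Euclid's formula: a = m² - n², b = 2mn, c = m² + n²
m = 6, n = 5
a = 6² - 5² = 36 - 25 = 11
b = 2 × 6 × 5 = 60
c = 6² + 5² = 36 + 25 = 61
Verification: 11² + 60² = 121 + 3600 = 3721 = 61² ✓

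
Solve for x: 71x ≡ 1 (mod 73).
36

gcd(71, 73) = 1, so the inverse exists.
Extended Euclidean algorithm on (73, 71):
73 = 1 × 71 + 2  ⟹  2 = (1)·73 + (-1)·71
71 = 35 × 2 + 1  ⟹  1 = (-35)·73 + (36)·71
So (36)·71 ≡ 1 (mod 73), i.e. 71^(-1) ≡ 36 (mod 73).
Check: 71 × 36 = 2556 ≡ 1 (mod 73)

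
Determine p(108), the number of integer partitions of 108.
483502844

p(n) counts ways to write n as a sum of positive integers (order ignored).
Euler's pentagonal recurrence: p(k) = p(k-1) + p(k-2) - p(k-5) - p(k-7) + p(k-12) + p(k-15) - ... (offsets j(3j∓1)/2, signs ++--, p(0)=1, p(<0)=0).
DP table for k = 0..107: p(0)=1, p(1)=1, p(2)=2, p(3)=3, p(4)=5, p(5)=7, p(6)=11, p(7)=15, p(8)=22, p(9)=30, p(10)=42, p(11)=56, p(12)=77, p(13)=101, p(14)=135, p(15)=176, p(16)=231, p(17)=297, p(18)=385, p(19)=490, p(20)=627, p(21)=792, p(22)=1002, p(23)=1255, p(24)=1575, p(25)=1958, p(26)=2436, p(27)=3010, p(28)=3718, p(29)=4565, p(30)=5604, p(31)=6842, p(32)=8349, p(33)=10143, p(34)=12310, p(35)=14883, p(36)=17977, p(37)=21637, p(38)=26015, p(39)=31185, p(40)=37338, p(41)=44583, p(42)=53174, p(43)=63261, p(44)=75175, p(45)=89134, p(46)=105558, p(47)=124754, p(48)=147273, p(49)=173525, p(50)=204226, p(51)=239943, p(52)=281589, p(53)=329931, p(54)=386155, p(55)=451276, p(56)=526823, p(57)=614154, p(58)=715220, p(59)=831820, p(60)=966467, p(61)=1121505, p(62)=1300156, p(63)=1505499, p(64)=1741630, p(65)=2012558, p(66)=2323520, p(67)=2679689, p(68)=3087735, p(69)=3554345, p(70)=4087968, p(71)=4697205, p(72)=5392783, p(73)=6185689, p(74)=7089500, p(75)=8118264, p(76)=9289091, p(77)=10619863, p(78)=12132164, p(79)=13848650, p(80)=15796476, p(81)=18004327, p(82)=20506255, p(83)=23338469, p(84)=26543660, p(85)=30167357, p(86)=34262962, p(87)=38887673, p(88)=44108109, p(89)=49995925, p(90)=56634173, p(91)=64112359, p(92)=72533807, p(93)=82010177, p(94)=92669720, p(95)=104651419, p(96)=118114304, p(97)=133230930, p(98)=150198136, p(99)=169229875, p(100)=190569292, p(101)=214481126, p(102)=241265379, p(103)=271248950, p(104)=304801365, p(105)=342325709, p(106)=384276336, p(107)=431149389.
Final step: p(108) = p(107) + p(106) - p(103) - p(101) + p(96) + p(93) - p(86) - p(82) + p(73) + p(68) - p(57) - p(51) + p(38) + p(31) - p(16) - p(8)
= 431149389 + 384276336 - 271248950 - 214481126 + 118114304 + 82010177 - 34262962 - 20506255 + 6185689 + 3087735 - 614154 - 239943 + 26015 + 6842 - 231 - 22
= 483502844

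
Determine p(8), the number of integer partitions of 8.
22

p(n) counts ways to write n as a sum of positive integers (order ignored).
Examples: 8; 7 + 1; 6 + 2; 6 + 1 + 1; 5 + 3; ... (22 total)
p(8) = 22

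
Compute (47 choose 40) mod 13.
8

Using Lucas' theorem:
Write n=47 and k=40 in base 13:
n in base 13: [3, 8]
k in base 13: [3, 1]
C(47,40) mod 13 = ∏ C(n_i, k_i) mod 13
Digit binomials (mod 13): C(3,3) = 1; C(8,1) = 8
Product: 1 × 8 = 8 ≡ 8 (mod 13)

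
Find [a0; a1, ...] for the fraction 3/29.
[0; 9, 1, 2]

Euclidean algorithm steps:
3 = 0 × 29 + 3
29 = 9 × 3 + 2
3 = 1 × 2 + 1
2 = 2 × 1 + 0
Continued fraction: [0; 9, 1, 2]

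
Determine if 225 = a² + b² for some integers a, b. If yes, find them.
0² + 15² (a=0, b=15)

Factorization: 225 = 3^2 × 5^2
By Fermat: n is sum of two squares iff every prime p ≡ 3 (mod 4) appears to even power.
All primes ≡ 3 (mod 4) appear to even power.
Search a = 0, 1, 2, … for 225 - a² a perfect square: first hit at a = 0: 225 - 0 = 225 = 15².
225 = 0² + 15² = 0 + 225 ✓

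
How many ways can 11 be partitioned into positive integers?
56

p(n) counts ways to write n as a sum of positive integers (order ignored).
Euler's pentagonal recurrence: p(k) = p(k-1) + p(k-2) - p(k-5) - p(k-7) + p(k-12) + p(k-15) - ... (offsets j(3j∓1)/2, signs ++--, p(0)=1, p(<0)=0).
DP table for k = 0..10: p(0)=1, p(1)=1, p(2)=2, p(3)=3, p(4)=5, p(5)=7, p(6)=11, p(7)=15, p(8)=22, p(9)=30, p(10)=42.
Final step: p(11) = p(10) + p(9) - p(6) - p(4)
= 42 + 30 - 11 - 5
= 56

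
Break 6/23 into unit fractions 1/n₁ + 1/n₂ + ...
1/4 + 1/92

Greedy algorithm:
6/23: ceiling(23/6) = 4, use 1/4
1/92: ceiling(92/1) = 92, use 1/92
Result: 6/23 = 1/4 + 1/92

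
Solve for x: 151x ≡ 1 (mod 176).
7

gcd(151, 176) = 1, so the inverse exists.
Extended Euclidean algorithm on (176, 151):
176 = 1 × 151 + 25  ⟹  25 = (1)·176 + (-1)·151
151 = 6 × 25 + 1  ⟹  1 = (-6)·176 + (7)·151
So (7)·151 ≡ 1 (mod 176), i.e. 151^(-1) ≡ 7 (mod 176).
Check: 151 × 7 = 1057 ≡ 1 (mod 176)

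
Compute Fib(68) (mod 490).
101

Matrix identity: Q^n = [[F_(n+1), F_n], [F_n, F_(n-1)]] with Q = [[1,1],[1,0]].
n = 68 = 1000100₂. Square-and-multiply, entries mod 490:
Q^1 = [[1,1],[1,0]]
Q^2 = (Q^1)² = [[2,1],[1,1]]
Q^4 = (Q^2)² = [[5,3],[3,2]]
Q^8 = (Q^4)² = [[34,21],[21,13]]
Q^17 = (Q^8)²·Q = [[134,127],[127,7]]
Q^34 = (Q^17)² = [[275,267],[267,8]]
Q^68 = (Q^34)² = [[404,101],[101,303]]
F_68 mod 490 = Q^68[0][1] = 101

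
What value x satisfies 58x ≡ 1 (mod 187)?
158

gcd(58, 187) = 1, so the inverse exists.
Extended Euclidean algorithm on (187, 58):
187 = 3 × 58 + 13  ⟹  13 = (1)·187 + (-3)·58
58 = 4 × 13 + 6  ⟹  6 = (-4)·187 + (13)·58
13 = 2 × 6 + 1  ⟹  1 = (9)·187 + (-29)·58
So (-29)·58 ≡ 1 (mod 187), i.e. 58^(-1) ≡ -29 ≡ 158 (mod 187).
Check: 58 × 158 = 9164 ≡ 1 (mod 187)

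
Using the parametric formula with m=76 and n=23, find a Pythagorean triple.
(5247, 3496, 6305)

Euclid's formula: a = m² - n², b = 2mn, c = m² + n²
m = 76, n = 23
a = 76² - 23² = 5776 - 529 = 5247
b = 2 × 76 × 23 = 3496
c = 76² + 23² = 5776 + 529 = 6305
Verification: 5247² + 3496² = 27531009 + 12222016 = 39753025 = 6305² ✓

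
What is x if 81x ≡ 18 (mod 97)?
x ≡ 11 (mod 97)

gcd(81, 97) = 1, which divides 18, so solutions exist.
Find 81^(-1) mod 97 by the extended Euclidean algorithm:
97 = 1 × 81 + 16  ⟹  16 = (1)·97 + (-1)·81
81 = 5 × 16 + 1  ⟹  1 = (-5)·97 + (6)·81
So (6)·81 ≡ 1 (mod 97), i.e. 81^(-1) ≡ 6 (mod 97).
x ≡ 6 × 18 = 108 ≡ 11 (mod 97).
Check: 81 × 11 = 891 ≡ 18 (mod 97).
Unique solution: x ≡ 11 (mod 97)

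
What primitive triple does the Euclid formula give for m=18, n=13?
(155, 468, 493)

Euclid's formula: a = m² - n², b = 2mn, c = m² + n²
m = 18, n = 13
a = 18² - 13² = 324 - 169 = 155
b = 2 × 18 × 13 = 468
c = 18² + 13² = 324 + 169 = 493
Verification: 155² + 468² = 24025 + 219024 = 243049 = 493² ✓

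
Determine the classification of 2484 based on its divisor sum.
abundant

Proper divisors of 2484: sum = 1 + 2 + 3 + 4 + 6 + 9 + 12 + 18 + ... + 414 + 621 + 828 + 1242 (23 divisors) = 4236
Since 4236 > 2484, 2484 is abundant.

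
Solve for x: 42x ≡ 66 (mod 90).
x ≡ 8 (mod 15)

gcd(42, 90) = 6, which divides 66, so solutions exist.
Divide through by 6: 7x ≡ 11 (mod 15).
Find 7^(-1) mod 15 by the extended Euclidean algorithm:
15 = 2 × 7 + 1  ⟹  1 = (1)·15 + (-2)·7
So (-2)·7 ≡ 1 (mod 15), i.e. 7^(-1) ≡ -2 ≡ 13 (mod 15).
x ≡ 13 × 11 = 143 ≡ 8 (mod 15).
Check: 42 × 8 = 336 ≡ 66 (mod 90).
x ≡ 8 (mod 15), giving 6 solutions mod 90.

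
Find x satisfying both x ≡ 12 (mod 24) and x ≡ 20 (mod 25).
420

Using Chinese Remainder Theorem:
M = 24 × 25 = 600
M1 = 25, M2 = 24
y1 = 25^(-1) mod 24 = 1
y2 = 24^(-1) mod 25 = 24
x = (12×25×1 + 20×24×24) mod 600 = 420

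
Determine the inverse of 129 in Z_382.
77

gcd(129, 382) = 1, so the inverse exists.
Extended Euclidean algorithm on (382, 129):
382 = 2 × 129 + 124  ⟹  124 = (1)·382 + (-2)·129
129 = 1 × 124 + 5  ⟹  5 = (-1)·382 + (3)·129
124 = 24 × 5 + 4  ⟹  4 = (25)·382 + (-74)·129
5 = 1 × 4 + 1  ⟹  1 = (-26)·382 + (77)·129
So (77)·129 ≡ 1 (mod 382), i.e. 129^(-1) ≡ 77 (mod 382).
Check: 129 × 77 = 9933 ≡ 1 (mod 382)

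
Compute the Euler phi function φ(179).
178

179 = 179
φ(n) = n × ∏(1 - 1/p) for each prime p dividing n
φ(179) = 179 × (1 - 1/179) = 178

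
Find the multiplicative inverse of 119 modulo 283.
88

gcd(119, 283) = 1, so the inverse exists.
Extended Euclidean algorithm on (283, 119):
283 = 2 × 119 + 45  ⟹  45 = (1)·283 + (-2)·119
119 = 2 × 45 + 29  ⟹  29 = (-2)·283 + (5)·119
45 = 1 × 29 + 16  ⟹  16 = (3)·283 + (-7)·119
29 = 1 × 16 + 13  ⟹  13 = (-5)·283 + (12)·119
16 = 1 × 13 + 3  ⟹  3 = (8)·283 + (-19)·119
13 = 4 × 3 + 1  ⟹  1 = (-37)·283 + (88)·119
So (88)·119 ≡ 1 (mod 283), i.e. 119^(-1) ≡ 88 (mod 283).
Check: 119 × 88 = 10472 ≡ 1 (mod 283)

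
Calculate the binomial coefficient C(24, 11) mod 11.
2

Using Lucas' theorem:
Write n=24 and k=11 in base 11:
n in base 11: [2, 2]
k in base 11: [1, 0]
C(24,11) mod 11 = ∏ C(n_i, k_i) mod 11
Digit binomials (mod 11): C(2,1) = 2; C(2,0) = 1
Product: 2 × 1 = 2 ≡ 2 (mod 11)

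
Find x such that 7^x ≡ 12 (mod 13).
6

Baby-step giant-step with step n = ⌈√13⌉ = 4.
Baby steps 7^j mod 13 (j:value) for j=0..3: 0:1, 1:7, 2:10, 3:5.
Giant-step multiplier: 7^(-4) ≡ 7^(12-4) = 7^8 ≡ 3 (mod 13).
Giant steps γ_i = 12·3^i mod 13: γ_0=12, γ_1=10 (in table at j=2).
x = i·n + j = 1·4 + 2 = 6.
Check: 7^6 ≡ 12 (mod 13).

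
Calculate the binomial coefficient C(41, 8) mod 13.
0

Using Lucas' theorem:
Write n=41 and k=8 in base 13:
n in base 13: [3, 2]
k in base 13: [0, 8]
C(41,8) mod 13 = ∏ C(n_i, k_i) mod 13
Digit binomials (mod 13): C(3,0) = 1; C(2,8) = 0 (k_i > n_i)
Product: 1 × 0 = 0 ≡ 0 (mod 13)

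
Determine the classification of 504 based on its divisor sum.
abundant

Proper divisors of 504: sum = 1 + 2 + 3 + 4 + 6 + 7 + 8 + 9 + ... + 84 + 126 + 168 + 252 (23 divisors) = 1056
Since 1056 > 504, 504 is abundant.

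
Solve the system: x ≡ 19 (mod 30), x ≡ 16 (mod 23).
499

Using Chinese Remainder Theorem:
M = 30 × 23 = 690
M1 = 23, M2 = 30
y1 = 23^(-1) mod 30 = 17
y2 = 30^(-1) mod 23 = 10
x = (19×23×17 + 16×30×10) mod 690 = 499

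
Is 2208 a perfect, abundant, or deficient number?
abundant

Proper divisors of 2208: sum = 1 + 2 + 3 + 4 + 6 + 8 + 12 + 16 + ... + 368 + 552 + 736 + 1104 (23 divisors) = 3840
Since 3840 > 2208, 2208 is abundant.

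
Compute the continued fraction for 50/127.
[0; 2, 1, 1, 5, 1, 3]

Euclidean algorithm steps:
50 = 0 × 127 + 50
127 = 2 × 50 + 27
50 = 1 × 27 + 23
27 = 1 × 23 + 4
23 = 5 × 4 + 3
4 = 1 × 3 + 1
3 = 3 × 1 + 0
Continued fraction: [0; 2, 1, 1, 5, 1, 3]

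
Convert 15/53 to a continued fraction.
[0; 3, 1, 1, 7]

Euclidean algorithm steps:
15 = 0 × 53 + 15
53 = 3 × 15 + 8
15 = 1 × 8 + 7
8 = 1 × 7 + 1
7 = 7 × 1 + 0
Continued fraction: [0; 3, 1, 1, 7]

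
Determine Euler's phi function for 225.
120

225 = 3^2 × 5^2
φ(n) = n × ∏(1 - 1/p) for each prime p dividing n
φ(225) = 225 × (1 - 1/3) × (1 - 1/5) = 120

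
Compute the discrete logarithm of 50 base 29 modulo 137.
72

Baby-step giant-step with step n = ⌈√137⌉ = 12.
Baby steps 29^j mod 137 (j:value) for j=0..11: 0:1, 1:29, 2:19, 3:3, 4:87, 5:57, 6:9, 7:124, 8:34, 9:27, 10:98, 11:102.
Giant-step multiplier: 29^(-12) ≡ 29^(136-12) = 29^124 ≡ 22 (mod 137).
Giant steps γ_i = 50·22^i mod 137: γ_0=50, γ_1=4, γ_2=88, γ_3=18, γ_4=122, γ_5=81, γ_6=1 (in table at j=0).
x = i·n + j = 6·12 + 0 = 72.
Check: 29^72 ≡ 50 (mod 137).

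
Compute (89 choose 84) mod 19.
14

Using Lucas' theorem:
Write n=89 and k=84 in base 19:
n in base 19: [4, 13]
k in base 19: [4, 8]
C(89,84) mod 19 = ∏ C(n_i, k_i) mod 19
Digit binomials (mod 19): C(4,4) = 1; C(13,8) = 1287 ≡ 14
Product: 1 × 14 = 14 ≡ 14 (mod 19)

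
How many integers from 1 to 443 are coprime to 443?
442

443 = 443
φ(n) = n × ∏(1 - 1/p) for each prime p dividing n
φ(443) = 443 × (1 - 1/443) = 442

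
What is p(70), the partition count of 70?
4087968

p(n) counts ways to write n as a sum of positive integers (order ignored).
Euler's pentagonal recurrence: p(k) = p(k-1) + p(k-2) - p(k-5) - p(k-7) + p(k-12) + p(k-15) - ... (offsets j(3j∓1)/2, signs ++--, p(0)=1, p(<0)=0).
DP table for k = 0..69: p(0)=1, p(1)=1, p(2)=2, p(3)=3, p(4)=5, p(5)=7, p(6)=11, p(7)=15, p(8)=22, p(9)=30, p(10)=42, p(11)=56, p(12)=77, p(13)=101, p(14)=135, p(15)=176, p(16)=231, p(17)=297, p(18)=385, p(19)=490, p(20)=627, p(21)=792, p(22)=1002, p(23)=1255, p(24)=1575, p(25)=1958, p(26)=2436, p(27)=3010, p(28)=3718, p(29)=4565, p(30)=5604, p(31)=6842, p(32)=8349, p(33)=10143, p(34)=12310, p(35)=14883, p(36)=17977, p(37)=21637, p(38)=26015, p(39)=31185, p(40)=37338, p(41)=44583, p(42)=53174, p(43)=63261, p(44)=75175, p(45)=89134, p(46)=105558, p(47)=124754, p(48)=147273, p(49)=173525, p(50)=204226, p(51)=239943, p(52)=281589, p(53)=329931, p(54)=386155, p(55)=451276, p(56)=526823, p(57)=614154, p(58)=715220, p(59)=831820, p(60)=966467, p(61)=1121505, p(62)=1300156, p(63)=1505499, p(64)=1741630, p(65)=2012558, p(66)=2323520, p(67)=2679689, p(68)=3087735, p(69)=3554345.
Final step: p(70) = p(69) + p(68) - p(65) - p(63) + p(58) + p(55) - p(48) - p(44) + p(35) + p(30) - p(19) - p(13) + p(0)
= 3554345 + 3087735 - 2012558 - 1505499 + 715220 + 451276 - 147273 - 75175 + 14883 + 5604 - 490 - 101 + 1
= 4087968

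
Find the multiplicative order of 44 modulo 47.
46

47 is prime, so ord(44) divides φ(47) = 46.
Divisors of 46: 1, 2, 23, 46.
Repeated squaring: 44^1 ≡ 44, 44^2 ≡ 9, 44^4 ≡ 34, 44^8 ≡ 28, 44^16 ≡ 32, 44^32 ≡ 37 (mod 47).
Test 44^d mod 47 for each divisor d in increasing order:
44^1 ≡ 44
44^2 ≡ 9
44^23 = 44^16·44^4·44^2·44^1 ≡ 46
44^46 = 44^32·44^8·44^4·44^2 ≡ 1  ← first divisor giving 1
The order is 46.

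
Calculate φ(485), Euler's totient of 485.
384

485 = 5 × 97
φ(n) = n × ∏(1 - 1/p) for each prime p dividing n
φ(485) = 485 × (1 - 1/5) × (1 - 1/97) = 384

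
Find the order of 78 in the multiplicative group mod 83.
41

83 is prime, so ord(78) divides φ(83) = 82.
Divisors of 82: 1, 2, 41, 82.
Repeated squaring: 78^1 ≡ 78, 78^2 ≡ 25, 78^4 ≡ 44, 78^8 ≡ 27, 78^16 ≡ 65, 78^32 ≡ 75, 78^64 ≡ 64 (mod 83).
Test 78^d mod 83 for each divisor d in increasing order:
78^1 ≡ 78
78^2 ≡ 25
78^41 = 78^32·78^8·78^1 ≡ 1  ← first divisor giving 1
The order is 41.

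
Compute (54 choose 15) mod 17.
0

Using Lucas' theorem:
Write n=54 and k=15 in base 17:
n in base 17: [3, 3]
k in base 17: [0, 15]
C(54,15) mod 17 = ∏ C(n_i, k_i) mod 17
Digit binomials (mod 17): C(3,0) = 1; C(3,15) = 0 (k_i > n_i)
Product: 1 × 0 = 0 ≡ 0 (mod 17)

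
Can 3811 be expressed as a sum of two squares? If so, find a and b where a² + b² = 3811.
Not possible

Factorization: 3811 = 37 × 103
By Fermat: n is sum of two squares iff every prime p ≡ 3 (mod 4) appears to even power.
Prime(s) ≡ 3 (mod 4) with odd exponent: [(103, 1)]
Therefore 3811 cannot be expressed as a² + b².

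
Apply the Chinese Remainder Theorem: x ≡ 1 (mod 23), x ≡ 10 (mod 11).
208

Using Chinese Remainder Theorem:
M = 23 × 11 = 253
M1 = 11, M2 = 23
y1 = 11^(-1) mod 23 = 21
y2 = 23^(-1) mod 11 = 1
x = (1×11×21 + 10×23×1) mod 253 = 208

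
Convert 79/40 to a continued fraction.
[1; 1, 39]

Euclidean algorithm steps:
79 = 1 × 40 + 39
40 = 1 × 39 + 1
39 = 39 × 1 + 0
Continued fraction: [1; 1, 39]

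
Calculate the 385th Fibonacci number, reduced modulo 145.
100

Matrix identity: Q^n = [[F_(n+1), F_n], [F_n, F_(n-1)]] with Q = [[1,1],[1,0]].
n = 385 = 110000001₂. Square-and-multiply, entries mod 145:
Q^1 = [[1,1],[1,0]]
Q^3 = (Q^1)²·Q = [[3,2],[2,1]]
Q^6 = (Q^3)² = [[13,8],[8,5]]
Q^12 = (Q^6)² = [[88,144],[144,89]]
Q^24 = (Q^12)² = [[60,113],[113,92]]
Q^48 = (Q^24)² = [[129,66],[66,63]]
Q^96 = (Q^48)² = [[117,57],[57,60]]
Q^192 = (Q^96)² = [[118,84],[84,34]]
Q^385 = (Q^192)²·Q = [[108,100],[100,8]]
F_385 mod 145 = Q^385[0][1] = 100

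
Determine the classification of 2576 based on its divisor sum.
abundant

Proper divisors of 2576: sum = 1 + 2 + 4 + 7 + 8 + 14 + 16 + 23 + ... + 322 + 368 + 644 + 1288 (19 divisors) = 3376
Since 3376 > 2576, 2576 is abundant.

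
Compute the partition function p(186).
1171432692373

p(n) counts ways to write n as a sum of positive integers (order ignored).
Euler's pentagonal recurrence: p(k) = p(k-1) + p(k-2) - p(k-5) - p(k-7) + p(k-12) + p(k-15) - ... (offsets j(3j∓1)/2, signs ++--, p(0)=1, p(<0)=0).
DP table for k = 0..185: p(0)=1, p(1)=1, p(2)=2, p(3)=3, p(4)=5, p(5)=7, p(6)=11, p(7)=15, p(8)=22, p(9)=30, p(10)=42, p(11)=56, p(12)=77, p(13)=101, p(14)=135, p(15)=176, p(16)=231, p(17)=297, p(18)=385, p(19)=490, p(20)=627, p(21)=792, p(22)=1002, p(23)=1255, p(24)=1575, p(25)=1958, p(26)=2436, p(27)=3010, p(28)=3718, p(29)=4565, p(30)=5604, p(31)=6842, p(32)=8349, p(33)=10143, p(34)=12310, p(35)=14883, p(36)=17977, p(37)=21637, p(38)=26015, p(39)=31185, p(40)=37338, p(41)=44583, p(42)=53174, p(43)=63261, p(44)=75175, p(45)=89134, p(46)=105558, p(47)=124754, p(48)=147273, p(49)=173525, p(50)=204226, p(51)=239943, p(52)=281589, p(53)=329931, p(54)=386155, p(55)=451276, p(56)=526823, p(57)=614154, p(58)=715220, p(59)=831820, p(60)=966467, p(61)=1121505, p(62)=1300156, p(63)=1505499, p(64)=1741630, p(65)=2012558, p(66)=2323520, p(67)=2679689, p(68)=3087735, p(69)=3554345, p(70)=4087968, p(71)=4697205, p(72)=5392783, p(73)=6185689, p(74)=7089500, p(75)=8118264, p(76)=9289091, p(77)=10619863, p(78)=12132164, p(79)=13848650, p(80)=15796476, p(81)=18004327, p(82)=20506255, p(83)=23338469, p(84)=26543660, p(85)=30167357, p(86)=34262962, p(87)=38887673, p(88)=44108109, p(89)=49995925, p(90)=56634173, p(91)=64112359, p(92)=72533807, p(93)=82010177, p(94)=92669720, p(95)=104651419, p(96)=118114304, p(97)=133230930, p(98)=150198136, p(99)=169229875, p(100)=190569292, p(101)=214481126, p(102)=241265379, p(103)=271248950, p(104)=304801365, p(105)=342325709, p(106)=384276336, p(107)=431149389, p(108)=483502844, p(109)=541946240, p(110)=607163746, p(111)=679903203, p(112)=761002156, p(113)=851376628, p(114)=952050665, p(115)=1064144451, p(116)=1188908248, p(117)=1327710076, p(118)=1482074143, p(119)=1653668665, p(120)=1844349560, p(121)=2056148051, p(122)=2291320912, p(123)=2552338241, p(124)=2841940500, p(125)=3163127352, p(126)=3519222692, p(127)=3913864295, p(128)=4351078600, p(129)=4835271870, p(130)=5371315400, p(131)=5964539504, p(132)=6620830889, p(133)=7346629512, p(134)=8149040695, p(135)=9035836076, p(136)=10015581680, p(137)=11097645016, p(138)=12292341831, p(139)=13610949895, p(140)=15065878135, p(141)=16670689208, p(142)=18440293320, p(143)=20390982757, p(144)=22540654445, p(145)=24908858009, p(146)=27517052599, p(147)=30388671978, p(148)=33549419497, p(149)=37027355200, p(150)=40853235313, p(151)=45060624582, p(152)=49686288421, p(153)=54770336324, p(154)=60356673280, p(155)=66493182097, p(156)=73232243759, p(157)=80630964769, p(158)=88751778802, p(159)=97662728555, p(160)=107438159466, p(161)=118159068427, p(162)=129913904637, p(163)=142798995930, p(164)=156919475295, p(165)=172389800255, p(166)=189334822579, p(167)=207890420102, p(168)=228204732751, p(169)=250438925115, p(170)=274768617130, p(171)=301384802048, p(172)=330495499613, p(173)=362326859895, p(174)=397125074750, p(175)=435157697830, p(176)=476715857290, p(177)=522115831195, p(178)=571701605655, p(179)=625846753120, p(180)=684957390936, p(181)=749474411781, p(182)=819876908323, p(183)=896684817527, p(184)=980462880430, p(185)=1071823774337.
Final step: p(186) = p(185) + p(184) - p(181) - p(179) + p(174) + p(171) - p(164) - p(160) + p(151) + p(146) - p(135) - p(129) + p(116) + p(109) - p(94) - p(86) + p(69) + p(60) - p(41) - p(31) + p(10)
= 1071823774337 + 980462880430 - 749474411781 - 625846753120 + 397125074750 + 301384802048 - 156919475295 - 107438159466 + 45060624582 + 27517052599 - 9035836076 - 4835271870 + 1188908248 + 541946240 - 92669720 - 34262962 + 3554345 + 966467 - 44583 - 6842 + 42
= 1171432692373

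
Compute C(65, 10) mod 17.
15

Using Lucas' theorem:
Write n=65 and k=10 in base 17:
n in base 17: [3, 14]
k in base 17: [0, 10]
C(65,10) mod 17 = ∏ C(n_i, k_i) mod 17
Digit binomials (mod 17): C(3,0) = 1; C(14,10) = 1001 ≡ 15
Product: 1 × 15 = 15 ≡ 15 (mod 17)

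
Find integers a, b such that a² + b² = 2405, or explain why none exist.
2² + 49² (a=2, b=49)

Factorization: 2405 = 5 × 13 × 37
By Fermat: n is sum of two squares iff every prime p ≡ 3 (mod 4) appears to even power.
All primes ≡ 3 (mod 4) appear to even power.
Search a = 0, 1, 2, … for 2405 - a² a perfect square: first hit at a = 2: 2405 - 4 = 2401 = 49².
2405 = 2² + 49² = 4 + 2401 ✓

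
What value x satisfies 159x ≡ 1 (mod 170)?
139

gcd(159, 170) = 1, so the inverse exists.
Extended Euclidean algorithm on (170, 159):
170 = 1 × 159 + 11  ⟹  11 = (1)·170 + (-1)·159
159 = 14 × 11 + 5  ⟹  5 = (-14)·170 + (15)·159
11 = 2 × 5 + 1  ⟹  1 = (29)·170 + (-31)·159
So (-31)·159 ≡ 1 (mod 170), i.e. 159^(-1) ≡ -31 ≡ 139 (mod 170).
Check: 159 × 139 = 22101 ≡ 1 (mod 170)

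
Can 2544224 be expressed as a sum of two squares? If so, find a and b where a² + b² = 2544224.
Not possible

Factorization: 2544224 = 2^5 × 43^3
By Fermat: n is sum of two squares iff every prime p ≡ 3 (mod 4) appears to even power.
Prime(s) ≡ 3 (mod 4) with odd exponent: [(43, 3)]
Therefore 2544224 cannot be expressed as a² + b².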